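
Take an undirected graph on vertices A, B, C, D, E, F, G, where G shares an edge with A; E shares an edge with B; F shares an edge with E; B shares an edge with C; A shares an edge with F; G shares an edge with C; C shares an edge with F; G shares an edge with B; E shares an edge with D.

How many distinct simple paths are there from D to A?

D–E–B–C–F–A
D–E–B–C–G–A
D–E–B–G–A
D–E–B–G–C–F–A
D–E–F–A
D–E–F–C–B–G–A
D–E–F–C–G–A

7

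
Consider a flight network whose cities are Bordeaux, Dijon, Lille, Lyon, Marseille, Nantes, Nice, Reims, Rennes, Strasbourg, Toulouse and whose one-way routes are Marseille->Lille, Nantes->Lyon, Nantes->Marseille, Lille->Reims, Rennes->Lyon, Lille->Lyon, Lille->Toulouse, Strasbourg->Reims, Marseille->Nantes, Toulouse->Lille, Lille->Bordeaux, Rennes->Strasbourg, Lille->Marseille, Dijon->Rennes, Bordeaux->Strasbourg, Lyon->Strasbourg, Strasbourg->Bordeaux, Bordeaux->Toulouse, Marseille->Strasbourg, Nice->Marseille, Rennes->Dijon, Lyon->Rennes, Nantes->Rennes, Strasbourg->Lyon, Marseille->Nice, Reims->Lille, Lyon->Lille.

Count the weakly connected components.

From Bordeaux: component {Bordeaux, Dijon, Lille, Lyon, Marseille, Nantes, Nice, Reims, Rennes, Strasbourg, Toulouse}.
That's 1 component.

1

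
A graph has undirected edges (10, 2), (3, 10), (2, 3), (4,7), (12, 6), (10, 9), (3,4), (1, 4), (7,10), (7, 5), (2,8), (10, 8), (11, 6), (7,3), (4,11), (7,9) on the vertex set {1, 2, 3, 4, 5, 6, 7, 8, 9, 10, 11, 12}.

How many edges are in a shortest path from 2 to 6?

Distance 0: 2.
Distance 1: 3, 8, 10.
Distance 2: 4, 7, 9.
Distance 3: 1, 5, 11.
Distance 4: 6 — contains 6.

4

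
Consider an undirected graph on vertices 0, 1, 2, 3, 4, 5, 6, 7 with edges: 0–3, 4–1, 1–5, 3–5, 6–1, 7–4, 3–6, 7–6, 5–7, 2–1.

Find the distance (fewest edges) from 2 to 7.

Distance 0: 2.
Distance 1: 1.
Distance 2: 4, 5, 6.
Distance 3: 3, 7 — contains 7.

3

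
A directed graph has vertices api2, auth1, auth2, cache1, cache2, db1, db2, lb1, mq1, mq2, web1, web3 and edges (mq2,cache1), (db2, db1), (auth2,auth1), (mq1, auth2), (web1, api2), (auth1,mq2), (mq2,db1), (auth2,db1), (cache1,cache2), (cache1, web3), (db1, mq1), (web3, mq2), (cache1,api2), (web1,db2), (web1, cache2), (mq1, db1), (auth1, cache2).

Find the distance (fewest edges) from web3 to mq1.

Distance 0: web3.
Distance 1: mq2.
Distance 2: cache1, db1.
Distance 3: api2, cache2, mq1 — contains mq1.

3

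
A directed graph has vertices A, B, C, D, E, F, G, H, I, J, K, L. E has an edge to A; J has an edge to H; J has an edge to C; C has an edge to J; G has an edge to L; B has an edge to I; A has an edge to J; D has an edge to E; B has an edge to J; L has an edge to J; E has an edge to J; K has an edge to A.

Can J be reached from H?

No

H has no outgoing edges, so nothing is reachable from it.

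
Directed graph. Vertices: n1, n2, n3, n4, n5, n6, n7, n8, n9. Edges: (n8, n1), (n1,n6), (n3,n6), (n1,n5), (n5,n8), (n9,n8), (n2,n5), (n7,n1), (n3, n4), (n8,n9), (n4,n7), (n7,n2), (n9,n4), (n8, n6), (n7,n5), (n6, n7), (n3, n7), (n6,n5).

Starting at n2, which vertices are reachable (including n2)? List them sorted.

Start at n2.
Its neighbours: n5.
Then their neighbours: n8.
Then next layer: n1, n6, n9.
Then next layer: n4, n7.
Nothing further is reachable.

n1, n2, n4, n5, n6, n7, n8, n9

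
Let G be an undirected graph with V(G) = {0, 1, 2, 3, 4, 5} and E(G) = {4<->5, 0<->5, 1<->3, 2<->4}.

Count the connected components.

From 0: component {0, 2, 4, 5}.
From 1: component {1, 3}.
That's 2 components.

2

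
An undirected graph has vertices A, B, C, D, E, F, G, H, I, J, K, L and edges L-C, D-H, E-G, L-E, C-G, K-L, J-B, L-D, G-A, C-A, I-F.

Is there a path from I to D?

Explore from I.
Distance 1: reach F.
The search is exhausted without reaching D; it lies in a different component.

No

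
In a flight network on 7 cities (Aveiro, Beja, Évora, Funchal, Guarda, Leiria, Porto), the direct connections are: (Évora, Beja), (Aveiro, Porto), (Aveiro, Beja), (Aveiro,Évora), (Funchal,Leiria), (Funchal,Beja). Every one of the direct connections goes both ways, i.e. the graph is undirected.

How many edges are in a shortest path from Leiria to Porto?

4

Distance 0: Leiria.
Distance 1: Funchal.
Distance 2: Beja.
Distance 3: Aveiro, Évora.
Distance 4: Porto — contains Porto.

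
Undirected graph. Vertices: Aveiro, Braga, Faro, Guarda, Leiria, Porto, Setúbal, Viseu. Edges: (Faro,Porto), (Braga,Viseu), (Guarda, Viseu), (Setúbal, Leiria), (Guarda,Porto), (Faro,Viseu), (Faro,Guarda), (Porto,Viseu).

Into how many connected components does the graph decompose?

From Aveiro: component {Aveiro}.
From Braga: component {Braga, Faro, Guarda, Porto, Viseu}.
From Leiria: component {Leiria, Setúbal}.
That's 3 components.

3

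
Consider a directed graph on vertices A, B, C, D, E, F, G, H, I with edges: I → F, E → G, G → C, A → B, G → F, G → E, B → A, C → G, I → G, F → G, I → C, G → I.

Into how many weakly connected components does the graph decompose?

4

From A: component {A, B}.
From C: component {C, E, F, G, I}.
From D: component {D}.
From H: component {H}.
That's 4 components.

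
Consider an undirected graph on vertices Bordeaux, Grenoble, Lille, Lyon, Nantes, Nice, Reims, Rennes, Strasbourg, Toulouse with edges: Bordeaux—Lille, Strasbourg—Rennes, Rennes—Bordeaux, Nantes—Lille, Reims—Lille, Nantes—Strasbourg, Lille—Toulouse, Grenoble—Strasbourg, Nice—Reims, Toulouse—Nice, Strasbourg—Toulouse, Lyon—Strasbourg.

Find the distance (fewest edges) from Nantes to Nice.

Distance 0: Nantes.
Distance 1: Lille, Strasbourg.
Distance 2: Bordeaux, Grenoble, Lyon, Reims, Rennes, Toulouse.
Distance 3: Nice — contains Nice.

3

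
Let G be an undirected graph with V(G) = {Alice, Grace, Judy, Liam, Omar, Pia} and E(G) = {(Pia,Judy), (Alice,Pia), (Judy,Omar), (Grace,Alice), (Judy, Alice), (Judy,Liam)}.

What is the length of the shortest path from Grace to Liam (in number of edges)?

Distance 0: Grace.
Distance 1: Alice.
Distance 2: Judy, Pia.
Distance 3: Liam, Omar — contains Liam.

3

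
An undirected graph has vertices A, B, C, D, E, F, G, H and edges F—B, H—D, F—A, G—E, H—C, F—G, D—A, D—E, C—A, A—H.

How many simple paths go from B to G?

B–F–A–C–H–D–E–G
B–F–A–D–E–G
B–F–A–H–D–E–G
B–F–G

4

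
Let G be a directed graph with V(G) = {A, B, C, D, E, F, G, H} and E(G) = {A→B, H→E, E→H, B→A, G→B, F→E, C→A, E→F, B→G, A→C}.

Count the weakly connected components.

From A: component {A, B, C, G}.
From D: component {D}.
From E: component {E, F, H}.
That's 3 components.

3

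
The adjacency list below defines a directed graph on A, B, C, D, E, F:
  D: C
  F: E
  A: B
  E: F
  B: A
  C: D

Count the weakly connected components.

3

From A: component {A, B}.
From C: component {C, D}.
From E: component {E, F}.
That's 3 components.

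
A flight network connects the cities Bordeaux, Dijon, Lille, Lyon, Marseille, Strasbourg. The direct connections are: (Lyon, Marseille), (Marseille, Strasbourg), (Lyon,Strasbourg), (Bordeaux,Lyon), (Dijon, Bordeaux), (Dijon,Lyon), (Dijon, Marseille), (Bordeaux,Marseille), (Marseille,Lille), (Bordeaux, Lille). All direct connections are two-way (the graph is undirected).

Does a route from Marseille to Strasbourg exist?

Yes

Explore from Marseille.
Distance 1: reach Bordeaux, Dijon, Lille, Lyon, Strasbourg.
Found Strasbourg.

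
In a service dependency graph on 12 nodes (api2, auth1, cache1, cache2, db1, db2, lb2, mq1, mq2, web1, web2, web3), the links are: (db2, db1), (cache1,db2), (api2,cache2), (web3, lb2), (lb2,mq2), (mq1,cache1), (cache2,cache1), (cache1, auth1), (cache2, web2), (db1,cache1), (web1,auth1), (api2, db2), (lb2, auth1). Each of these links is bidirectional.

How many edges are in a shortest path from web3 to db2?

4

Distance 0: web3.
Distance 1: lb2.
Distance 2: auth1, mq2.
Distance 3: cache1, web1.
Distance 4: cache2, db1, db2, mq1 — contains db2.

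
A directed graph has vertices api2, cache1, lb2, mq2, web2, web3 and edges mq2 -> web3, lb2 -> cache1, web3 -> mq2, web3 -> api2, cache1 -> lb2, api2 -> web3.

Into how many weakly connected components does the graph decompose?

3

From api2: component {api2, mq2, web3}.
From cache1: component {cache1, lb2}.
From web2: component {web2}.
That's 3 components.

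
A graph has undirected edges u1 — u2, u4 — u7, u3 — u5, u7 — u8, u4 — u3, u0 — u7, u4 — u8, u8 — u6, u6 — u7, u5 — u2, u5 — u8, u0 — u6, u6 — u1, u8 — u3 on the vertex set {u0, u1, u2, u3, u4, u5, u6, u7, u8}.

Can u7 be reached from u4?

Yes

Explore from u4.
Distance 1: reach u3, u7, u8.
Found u7.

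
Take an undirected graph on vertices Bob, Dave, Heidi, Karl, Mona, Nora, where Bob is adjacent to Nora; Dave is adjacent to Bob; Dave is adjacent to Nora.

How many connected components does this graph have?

4

From Bob: component {Bob, Dave, Nora}.
From Heidi: component {Heidi}.
From Karl: component {Karl}.
From Mona: component {Mona}.
That's 4 components.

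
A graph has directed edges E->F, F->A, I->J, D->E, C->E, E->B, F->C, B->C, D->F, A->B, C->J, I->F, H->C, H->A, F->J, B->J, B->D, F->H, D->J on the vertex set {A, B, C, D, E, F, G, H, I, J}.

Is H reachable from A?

Explore from A.
Distance 1: reach B.
Distance 2: reach C, D, J.
Distance 3: reach E, F.
Distance 4: reach H.
Found H.

Yes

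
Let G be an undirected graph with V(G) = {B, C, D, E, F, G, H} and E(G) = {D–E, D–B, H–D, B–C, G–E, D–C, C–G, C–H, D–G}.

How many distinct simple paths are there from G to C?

7

G–C
G–D–B–C
G–D–C
G–D–H–C
G–E–D–B–C
G–E–D–C
G–E–D–H–C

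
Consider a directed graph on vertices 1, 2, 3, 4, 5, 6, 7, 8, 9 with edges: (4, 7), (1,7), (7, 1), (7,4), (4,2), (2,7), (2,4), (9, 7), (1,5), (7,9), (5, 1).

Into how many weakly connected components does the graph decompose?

4

From 1: component {1, 2, 4, 5, 7, 9}.
From 3: component {3}.
From 6: component {6}.
From 8: component {8}.
That's 4 components.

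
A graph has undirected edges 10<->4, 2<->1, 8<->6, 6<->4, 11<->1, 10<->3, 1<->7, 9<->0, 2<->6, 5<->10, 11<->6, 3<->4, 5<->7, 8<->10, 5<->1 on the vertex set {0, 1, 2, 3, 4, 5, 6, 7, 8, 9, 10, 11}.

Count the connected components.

2

From 0: component {0, 9}.
From 1: component {1, 2, 3, 4, 5, 6, 7, 8, 10, 11}.
That's 2 components.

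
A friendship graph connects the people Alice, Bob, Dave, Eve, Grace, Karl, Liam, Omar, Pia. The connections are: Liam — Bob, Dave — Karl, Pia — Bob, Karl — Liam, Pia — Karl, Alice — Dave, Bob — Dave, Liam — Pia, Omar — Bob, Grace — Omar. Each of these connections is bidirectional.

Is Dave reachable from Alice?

Explore from Alice.
Distance 1: reach Dave.
Found Dave.

Yes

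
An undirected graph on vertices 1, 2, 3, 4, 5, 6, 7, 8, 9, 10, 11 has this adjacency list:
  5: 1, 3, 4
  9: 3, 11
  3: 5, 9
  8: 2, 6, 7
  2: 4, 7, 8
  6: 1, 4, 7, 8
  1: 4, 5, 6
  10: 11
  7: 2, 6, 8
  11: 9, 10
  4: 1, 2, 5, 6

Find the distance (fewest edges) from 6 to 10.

Distance 0: 6.
Distance 1: 1, 4, 7, 8.
Distance 2: 2, 5.
Distance 3: 3.
Distance 4: 9.
Distance 5: 11.
Distance 6: 10 — contains 10.

6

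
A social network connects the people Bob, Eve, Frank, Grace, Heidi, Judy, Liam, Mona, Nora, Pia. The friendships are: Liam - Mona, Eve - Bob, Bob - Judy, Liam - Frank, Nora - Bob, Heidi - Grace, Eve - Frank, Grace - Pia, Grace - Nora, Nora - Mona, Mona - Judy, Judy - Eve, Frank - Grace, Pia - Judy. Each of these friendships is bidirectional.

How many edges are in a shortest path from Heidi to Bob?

Distance 0: Heidi.
Distance 1: Grace.
Distance 2: Frank, Nora, Pia.
Distance 3: Bob, Eve, Judy, Liam, Mona — contains Bob.

3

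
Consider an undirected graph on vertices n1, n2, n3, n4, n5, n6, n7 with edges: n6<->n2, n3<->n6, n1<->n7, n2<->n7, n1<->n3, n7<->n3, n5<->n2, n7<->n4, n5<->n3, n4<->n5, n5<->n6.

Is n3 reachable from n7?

Explore from n7.
Distance 1: reach n1, n2, n3, n4.
Found n3.

Yes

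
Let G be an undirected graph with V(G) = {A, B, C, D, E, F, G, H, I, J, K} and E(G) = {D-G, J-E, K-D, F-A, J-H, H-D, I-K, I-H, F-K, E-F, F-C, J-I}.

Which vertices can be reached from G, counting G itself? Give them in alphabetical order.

Start at G.
Its neighbours: D.
Then their neighbours: H, K.
Then next layer: F, I, J.
Then next layer: A, C, E.
Nothing further is reachable.

A, C, D, E, F, G, H, I, J, K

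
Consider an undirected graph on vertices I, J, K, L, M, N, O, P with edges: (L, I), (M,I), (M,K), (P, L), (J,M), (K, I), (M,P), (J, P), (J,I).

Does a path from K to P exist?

Yes

Explore from K.
Distance 1: reach I, M.
Distance 2: reach J, L, P.
Found P.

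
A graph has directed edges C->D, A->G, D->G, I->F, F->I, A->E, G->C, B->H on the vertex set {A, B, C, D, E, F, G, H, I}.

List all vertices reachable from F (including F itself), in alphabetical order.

Start at F.
Its neighbours: I.
Nothing further is reachable.

F, I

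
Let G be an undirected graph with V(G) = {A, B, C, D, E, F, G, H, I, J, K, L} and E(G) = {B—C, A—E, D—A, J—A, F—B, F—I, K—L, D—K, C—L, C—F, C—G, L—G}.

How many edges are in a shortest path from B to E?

6

Distance 0: B.
Distance 1: C, F.
Distance 2: G, I, L.
Distance 3: K.
Distance 4: D.
Distance 5: A.
Distance 6: E, J — contains E.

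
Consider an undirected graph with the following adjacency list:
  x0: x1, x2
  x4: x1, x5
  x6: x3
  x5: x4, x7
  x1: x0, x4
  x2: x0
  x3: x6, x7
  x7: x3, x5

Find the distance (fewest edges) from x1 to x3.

4

Distance 0: x1.
Distance 1: x0, x4.
Distance 2: x2, x5.
Distance 3: x7.
Distance 4: x3 — contains x3.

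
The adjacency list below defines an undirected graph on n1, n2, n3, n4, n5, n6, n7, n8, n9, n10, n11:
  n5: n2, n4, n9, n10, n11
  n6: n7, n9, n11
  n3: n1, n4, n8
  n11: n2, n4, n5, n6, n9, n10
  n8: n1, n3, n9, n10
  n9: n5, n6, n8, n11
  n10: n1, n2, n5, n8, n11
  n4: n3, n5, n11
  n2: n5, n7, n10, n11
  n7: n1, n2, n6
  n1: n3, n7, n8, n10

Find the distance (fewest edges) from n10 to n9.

Distance 0: n10.
Distance 1: n1, n2, n5, n8, n11.
Distance 2: n3, n4, n6, n7, n9 — contains n9.

2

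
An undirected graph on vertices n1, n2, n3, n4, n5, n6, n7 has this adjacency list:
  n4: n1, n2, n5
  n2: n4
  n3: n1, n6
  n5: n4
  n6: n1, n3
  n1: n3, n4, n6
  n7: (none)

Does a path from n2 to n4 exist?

Explore from n2.
Distance 1: reach n4.
Found n4.

Yes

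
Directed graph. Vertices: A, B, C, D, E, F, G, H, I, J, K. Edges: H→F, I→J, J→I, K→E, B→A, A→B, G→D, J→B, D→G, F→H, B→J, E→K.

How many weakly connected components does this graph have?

From A: component {A, B, I, J}.
From C: component {C}.
From D: component {D, G}.
From E: component {E, K}.
From F: component {F, H}.
That's 5 components.

5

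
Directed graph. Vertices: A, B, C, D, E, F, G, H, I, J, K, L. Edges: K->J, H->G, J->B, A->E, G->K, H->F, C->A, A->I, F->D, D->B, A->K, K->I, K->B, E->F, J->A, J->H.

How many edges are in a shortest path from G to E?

4

Distance 0: G.
Distance 1: K.
Distance 2: B, I, J.
Distance 3: A, H.
Distance 4: E, F — contains E.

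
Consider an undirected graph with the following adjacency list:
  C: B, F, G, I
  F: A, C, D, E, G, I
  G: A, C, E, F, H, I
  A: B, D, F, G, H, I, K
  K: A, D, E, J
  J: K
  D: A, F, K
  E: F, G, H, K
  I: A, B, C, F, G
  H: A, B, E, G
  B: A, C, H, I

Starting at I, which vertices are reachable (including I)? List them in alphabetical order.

A, B, C, D, E, F, G, H, I, J, K

Start at I.
Its neighbours: A, B, C, F, G.
Then their neighbours: D, E, H, K.
Then next layer: J.
Every vertex is now reached.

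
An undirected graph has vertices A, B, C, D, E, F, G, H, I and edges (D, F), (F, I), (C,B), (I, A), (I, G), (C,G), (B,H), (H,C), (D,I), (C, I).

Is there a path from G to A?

Yes

Explore from G.
Distance 1: reach C, I.
Distance 2: reach A, B, D, F, H.
Found A.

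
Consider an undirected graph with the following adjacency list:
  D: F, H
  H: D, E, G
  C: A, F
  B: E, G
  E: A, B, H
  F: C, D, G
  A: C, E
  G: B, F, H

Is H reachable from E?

Yes

Explore from E.
Distance 1: reach A, B, H.
Found H.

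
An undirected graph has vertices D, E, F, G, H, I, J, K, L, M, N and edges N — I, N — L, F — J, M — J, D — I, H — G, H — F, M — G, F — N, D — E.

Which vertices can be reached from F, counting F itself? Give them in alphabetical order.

D, E, F, G, H, I, J, L, M, N

Start at F.
Its neighbours: H, J, N.
Then their neighbours: G, I, L, M.
Then next layer: D.
Then next layer: E.
Nothing further is reachable.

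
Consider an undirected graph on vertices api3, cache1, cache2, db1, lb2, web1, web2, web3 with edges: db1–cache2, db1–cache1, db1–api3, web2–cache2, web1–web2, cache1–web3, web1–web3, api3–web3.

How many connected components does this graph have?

2

From api3: component {api3, cache1, cache2, db1, web1, web2, web3}.
From lb2: component {lb2}.
That's 2 components.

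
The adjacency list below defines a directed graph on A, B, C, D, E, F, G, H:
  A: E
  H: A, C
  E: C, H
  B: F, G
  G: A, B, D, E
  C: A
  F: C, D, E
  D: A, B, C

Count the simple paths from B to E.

B→F→C→A→E
B→F→D→A→E
B→F→D→C→A→E
B→F→E
B→G→A→E
B→G→D→A→E
B→G→D→C→A→E
B→G→E

8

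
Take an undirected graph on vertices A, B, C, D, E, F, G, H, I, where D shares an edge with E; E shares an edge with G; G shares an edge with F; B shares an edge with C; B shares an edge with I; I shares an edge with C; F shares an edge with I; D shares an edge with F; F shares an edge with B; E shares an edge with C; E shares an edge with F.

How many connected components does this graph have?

From A: component {A}.
From B: component {B, C, D, E, F, G, I}.
From H: component {H}.
That's 3 components.

3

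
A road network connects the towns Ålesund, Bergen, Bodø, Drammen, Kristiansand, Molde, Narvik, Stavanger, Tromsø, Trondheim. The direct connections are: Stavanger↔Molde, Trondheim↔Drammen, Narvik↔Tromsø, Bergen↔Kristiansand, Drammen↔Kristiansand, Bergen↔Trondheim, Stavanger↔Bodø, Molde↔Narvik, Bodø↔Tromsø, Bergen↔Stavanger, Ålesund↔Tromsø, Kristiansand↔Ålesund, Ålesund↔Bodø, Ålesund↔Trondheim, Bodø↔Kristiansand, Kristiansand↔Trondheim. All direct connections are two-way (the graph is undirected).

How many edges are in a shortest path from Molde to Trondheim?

3

Distance 0: Molde.
Distance 1: Narvik, Stavanger.
Distance 2: Bergen, Bodø, Tromsø.
Distance 3: Ålesund, Kristiansand, Trondheim — contains Trondheim.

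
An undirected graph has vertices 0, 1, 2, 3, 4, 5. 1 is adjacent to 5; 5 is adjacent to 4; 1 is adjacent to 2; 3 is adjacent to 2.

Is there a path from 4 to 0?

No

Explore from 4.
Distance 1: reach 5.
Distance 2: reach 1.
Distance 3: reach 2.
Distance 4: reach 3.
The search is exhausted without reaching 0; it lies in a different component.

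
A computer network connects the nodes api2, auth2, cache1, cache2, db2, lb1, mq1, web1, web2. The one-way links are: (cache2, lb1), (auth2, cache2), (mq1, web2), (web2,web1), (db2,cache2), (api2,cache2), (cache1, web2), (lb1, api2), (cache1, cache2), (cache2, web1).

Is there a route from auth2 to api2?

Yes

Explore from auth2.
Distance 1: reach cache2.
Distance 2: reach lb1, web1.
Distance 3: reach api2.
Found api2.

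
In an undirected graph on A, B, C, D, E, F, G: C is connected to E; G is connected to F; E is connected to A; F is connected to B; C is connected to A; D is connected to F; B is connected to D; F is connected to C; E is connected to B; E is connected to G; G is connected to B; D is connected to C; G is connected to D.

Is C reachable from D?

Yes

Explore from D.
Distance 1: reach B, C, F, G.
Found C.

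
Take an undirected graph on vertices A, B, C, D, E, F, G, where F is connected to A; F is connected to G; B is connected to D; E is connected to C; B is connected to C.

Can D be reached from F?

Explore from F.
Distance 1: reach A, G.
The search is exhausted without reaching D; it lies in a different component.

No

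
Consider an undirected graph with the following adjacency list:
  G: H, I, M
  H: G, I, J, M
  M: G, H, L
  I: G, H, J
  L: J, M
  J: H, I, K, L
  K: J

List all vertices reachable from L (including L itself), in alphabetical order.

Start at L.
Its neighbours: J, M.
Then their neighbours: G, H, I, K.
Every vertex is now reached.

G, H, I, J, K, L, M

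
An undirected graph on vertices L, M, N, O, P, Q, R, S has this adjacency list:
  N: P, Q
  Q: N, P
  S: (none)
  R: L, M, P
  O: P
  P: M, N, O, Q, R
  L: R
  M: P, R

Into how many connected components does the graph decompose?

From L: component {L, M, N, O, P, Q, R}.
From S: component {S}.
That's 2 components.

2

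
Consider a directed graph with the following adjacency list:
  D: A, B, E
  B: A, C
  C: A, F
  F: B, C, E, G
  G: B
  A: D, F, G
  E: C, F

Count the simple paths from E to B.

E→C→A→D→B
E→C→A→F→B
E→C→A→F→G→B
E→C→A→G→B
E→C→F→B
E→C→F→G→B
E→F→B
E→F→C→A→D→B
E→F→C→A→G→B
E→F→G→B

10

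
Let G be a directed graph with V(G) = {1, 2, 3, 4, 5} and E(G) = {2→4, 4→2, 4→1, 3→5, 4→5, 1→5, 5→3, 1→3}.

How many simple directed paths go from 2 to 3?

2→4→1→3
2→4→1→5→3
2→4→5→3

3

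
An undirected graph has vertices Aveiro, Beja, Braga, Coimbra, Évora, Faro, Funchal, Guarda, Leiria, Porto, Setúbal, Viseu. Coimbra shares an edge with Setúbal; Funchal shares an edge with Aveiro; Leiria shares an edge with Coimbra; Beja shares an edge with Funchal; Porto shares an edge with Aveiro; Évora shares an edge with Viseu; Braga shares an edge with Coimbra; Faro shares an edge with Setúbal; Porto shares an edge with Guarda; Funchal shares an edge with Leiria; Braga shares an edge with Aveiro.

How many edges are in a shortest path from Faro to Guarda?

6

Distance 0: Faro.
Distance 1: Setúbal.
Distance 2: Coimbra.
Distance 3: Braga, Leiria.
Distance 4: Aveiro, Funchal.
Distance 5: Beja, Porto.
Distance 6: Guarda — contains Guarda.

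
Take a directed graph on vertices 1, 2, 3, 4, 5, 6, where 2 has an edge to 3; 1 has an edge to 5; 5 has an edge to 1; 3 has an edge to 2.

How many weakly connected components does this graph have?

4

From 1: component {1, 5}.
From 2: component {2, 3}.
From 4: component {4}.
From 6: component {6}.
That's 4 components.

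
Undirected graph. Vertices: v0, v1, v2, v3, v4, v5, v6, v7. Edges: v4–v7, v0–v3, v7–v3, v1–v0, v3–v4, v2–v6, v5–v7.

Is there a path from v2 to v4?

No

Explore from v2.
Distance 1: reach v6.
The search is exhausted without reaching v4; it lies in a different component.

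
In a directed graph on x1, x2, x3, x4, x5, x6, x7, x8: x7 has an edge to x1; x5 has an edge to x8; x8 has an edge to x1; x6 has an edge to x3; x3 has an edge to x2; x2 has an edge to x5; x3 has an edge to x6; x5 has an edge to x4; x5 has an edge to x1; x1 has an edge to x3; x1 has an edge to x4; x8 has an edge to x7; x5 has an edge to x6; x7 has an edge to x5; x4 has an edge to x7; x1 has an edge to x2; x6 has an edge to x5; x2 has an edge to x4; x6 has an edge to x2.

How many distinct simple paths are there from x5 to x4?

x5→x1→x2→x4
x5→x1→x3→x2→x4
x5→x1→x3→x6→x2→x4
x5→x1→x4
x5→x4
x5→x6→x2→x4
x5→x6→x3→x2→x4
x5→x8→x1→x2→x4
x5→x8→x1→x3→x2→x4
x5→x8→x1→x3→x6→x2→x4
x5→x8→x1→x4
x5→x8→x7→x1→x2→x4
x5→x8→x7→x1→x3→x2→x4
x5→x8→x7→x1→x3→x6→x2→x4
x5→x8→x7→x1→x4

15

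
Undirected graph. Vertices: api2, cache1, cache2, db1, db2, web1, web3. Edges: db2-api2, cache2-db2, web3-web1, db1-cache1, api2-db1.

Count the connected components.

From api2: component {api2, cache1, cache2, db1, db2}.
From web1: component {web1, web3}.
That's 2 components.

2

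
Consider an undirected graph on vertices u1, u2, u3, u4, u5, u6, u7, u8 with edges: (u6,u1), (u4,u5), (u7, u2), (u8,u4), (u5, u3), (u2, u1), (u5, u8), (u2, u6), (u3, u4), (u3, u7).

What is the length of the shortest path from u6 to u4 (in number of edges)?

Distance 0: u6.
Distance 1: u1, u2.
Distance 2: u7.
Distance 3: u3.
Distance 4: u4, u5 — contains u4.

4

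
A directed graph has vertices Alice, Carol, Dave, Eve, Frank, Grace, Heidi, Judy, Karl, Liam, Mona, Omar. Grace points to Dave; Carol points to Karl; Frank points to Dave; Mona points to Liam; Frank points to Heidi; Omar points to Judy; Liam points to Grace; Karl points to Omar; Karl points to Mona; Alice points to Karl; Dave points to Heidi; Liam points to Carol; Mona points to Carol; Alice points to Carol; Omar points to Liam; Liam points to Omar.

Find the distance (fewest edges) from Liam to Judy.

2

Distance 0: Liam.
Distance 1: Carol, Grace, Omar.
Distance 2: Dave, Judy, Karl — contains Judy.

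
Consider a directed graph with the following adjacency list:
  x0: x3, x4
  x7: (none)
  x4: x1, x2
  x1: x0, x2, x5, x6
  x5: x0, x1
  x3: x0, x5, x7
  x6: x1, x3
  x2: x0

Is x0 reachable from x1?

Yes

Explore from x1.
Distance 1: reach x0, x2, x5, x6.
Found x0.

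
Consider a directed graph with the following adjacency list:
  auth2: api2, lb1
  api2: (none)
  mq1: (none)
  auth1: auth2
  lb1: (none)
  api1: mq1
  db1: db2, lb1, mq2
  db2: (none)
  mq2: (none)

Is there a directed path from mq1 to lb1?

mq1 has no outgoing edges, so nothing is reachable from it.

No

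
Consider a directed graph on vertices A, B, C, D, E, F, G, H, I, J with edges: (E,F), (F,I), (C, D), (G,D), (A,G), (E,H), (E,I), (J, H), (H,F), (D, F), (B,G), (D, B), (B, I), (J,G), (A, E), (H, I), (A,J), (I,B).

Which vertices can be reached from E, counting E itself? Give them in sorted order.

B, D, E, F, G, H, I

Start at E.
Its neighbours: F, H, I.
Then their neighbours: B.
Then next layer: G.
Then next layer: D.
Nothing further is reachable.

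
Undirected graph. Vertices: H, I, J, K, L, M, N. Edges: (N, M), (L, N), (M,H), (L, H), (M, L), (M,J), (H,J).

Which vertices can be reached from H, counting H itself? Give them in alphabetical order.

Start at H.
Its neighbours: J, L, M.
Then their neighbours: N.
Nothing further is reachable.

H, J, L, M, N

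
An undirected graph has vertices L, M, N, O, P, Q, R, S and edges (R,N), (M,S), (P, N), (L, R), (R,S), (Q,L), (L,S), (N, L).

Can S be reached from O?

O has no edges, so nothing is reachable from it.

No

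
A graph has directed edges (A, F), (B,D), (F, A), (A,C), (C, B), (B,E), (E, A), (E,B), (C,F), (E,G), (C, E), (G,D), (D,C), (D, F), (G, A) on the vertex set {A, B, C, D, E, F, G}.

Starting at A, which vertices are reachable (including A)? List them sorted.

A, B, C, D, E, F, G

Start at A.
Its neighbours: C, F.
Then their neighbours: B, E.
Then next layer: D, G.
Every vertex is now reached.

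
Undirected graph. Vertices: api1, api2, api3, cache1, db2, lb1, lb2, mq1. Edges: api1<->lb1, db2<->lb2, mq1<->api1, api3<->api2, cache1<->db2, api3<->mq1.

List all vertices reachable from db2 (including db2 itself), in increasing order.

cache1, db2, lb2

Start at db2.
Its neighbours: cache1, lb2.
Nothing further is reachable.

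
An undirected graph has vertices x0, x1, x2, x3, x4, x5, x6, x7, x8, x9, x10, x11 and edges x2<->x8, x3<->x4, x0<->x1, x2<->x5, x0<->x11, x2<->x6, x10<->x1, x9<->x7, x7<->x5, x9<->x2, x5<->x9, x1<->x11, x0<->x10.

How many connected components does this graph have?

From x0: component {x0, x1, x10, x11}.
From x2: component {x2, x5, x6, x7, x8, x9}.
From x3: component {x3, x4}.
That's 3 components.

3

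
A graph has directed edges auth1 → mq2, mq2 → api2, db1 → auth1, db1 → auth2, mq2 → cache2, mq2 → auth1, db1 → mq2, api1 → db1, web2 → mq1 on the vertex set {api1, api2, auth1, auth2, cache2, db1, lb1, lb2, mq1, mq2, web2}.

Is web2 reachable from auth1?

No

Explore from auth1.
Distance 1: reach mq2.
Distance 2: reach api2, cache2.
The search from auth1 is exhausted; no directed path reaches web2.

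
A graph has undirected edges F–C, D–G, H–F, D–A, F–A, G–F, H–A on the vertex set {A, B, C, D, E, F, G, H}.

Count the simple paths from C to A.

3

C–F–A
C–F–G–D–A
C–F–H–A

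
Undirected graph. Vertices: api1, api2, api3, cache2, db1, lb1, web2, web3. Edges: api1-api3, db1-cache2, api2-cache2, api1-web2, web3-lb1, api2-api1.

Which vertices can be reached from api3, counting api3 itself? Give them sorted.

Start at api3.
Its neighbours: api1.
Then their neighbours: api2, web2.
Then next layer: cache2.
Then next layer: db1.
Nothing further is reachable.

api1, api2, api3, cache2, db1, web2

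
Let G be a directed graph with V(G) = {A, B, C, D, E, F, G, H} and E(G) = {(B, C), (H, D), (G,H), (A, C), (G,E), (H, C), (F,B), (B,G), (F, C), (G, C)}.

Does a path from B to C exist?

Explore from B.
Distance 1: reach C, G.
Found C.

Yes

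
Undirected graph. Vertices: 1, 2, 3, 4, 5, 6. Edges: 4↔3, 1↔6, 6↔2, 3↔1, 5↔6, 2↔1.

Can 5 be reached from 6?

Yes

Explore from 6.
Distance 1: reach 1, 2, 5.
Found 5.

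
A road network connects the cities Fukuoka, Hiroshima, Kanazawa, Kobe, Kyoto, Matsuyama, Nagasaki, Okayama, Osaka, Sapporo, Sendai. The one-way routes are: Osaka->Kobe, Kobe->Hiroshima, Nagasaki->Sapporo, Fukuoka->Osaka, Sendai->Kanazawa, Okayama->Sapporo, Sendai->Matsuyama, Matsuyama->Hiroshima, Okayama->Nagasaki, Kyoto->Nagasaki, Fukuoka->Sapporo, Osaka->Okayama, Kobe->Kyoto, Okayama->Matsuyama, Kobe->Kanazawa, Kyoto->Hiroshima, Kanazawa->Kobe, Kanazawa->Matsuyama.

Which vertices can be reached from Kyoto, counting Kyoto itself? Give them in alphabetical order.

Hiroshima, Kyoto, Nagasaki, Sapporo

Start at Kyoto.
Its neighbours: Hiroshima, Nagasaki.
Then their neighbours: Sapporo.
Nothing further is reachable.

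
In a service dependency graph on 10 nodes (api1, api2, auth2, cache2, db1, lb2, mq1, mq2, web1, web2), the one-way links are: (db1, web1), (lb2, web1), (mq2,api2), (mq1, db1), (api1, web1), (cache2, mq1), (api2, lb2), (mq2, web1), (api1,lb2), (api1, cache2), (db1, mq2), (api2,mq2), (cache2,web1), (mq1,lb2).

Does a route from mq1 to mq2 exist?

Explore from mq1.
Distance 1: reach db1, lb2.
Distance 2: reach mq2, web1.
Found mq2.

Yes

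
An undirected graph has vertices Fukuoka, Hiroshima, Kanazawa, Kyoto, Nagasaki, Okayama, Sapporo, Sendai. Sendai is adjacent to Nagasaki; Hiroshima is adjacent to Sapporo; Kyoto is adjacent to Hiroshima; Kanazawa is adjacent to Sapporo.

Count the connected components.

From Fukuoka: component {Fukuoka}.
From Hiroshima: component {Hiroshima, Kanazawa, Kyoto, Sapporo}.
From Nagasaki: component {Nagasaki, Sendai}.
From Okayama: component {Okayama}.
That's 4 components.

4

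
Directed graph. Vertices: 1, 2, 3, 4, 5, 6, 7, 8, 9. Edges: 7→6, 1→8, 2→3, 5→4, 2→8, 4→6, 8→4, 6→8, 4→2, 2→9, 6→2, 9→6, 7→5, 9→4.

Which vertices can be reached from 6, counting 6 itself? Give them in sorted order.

Start at 6.
Its neighbours: 2, 8.
Then their neighbours: 3, 4, 9.
Nothing further is reachable.

2, 3, 4, 6, 8, 9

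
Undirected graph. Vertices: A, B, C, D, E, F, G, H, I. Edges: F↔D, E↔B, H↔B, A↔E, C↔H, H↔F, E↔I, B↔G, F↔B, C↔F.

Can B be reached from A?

Yes

Explore from A.
Distance 1: reach E.
Distance 2: reach B, I.
Found B.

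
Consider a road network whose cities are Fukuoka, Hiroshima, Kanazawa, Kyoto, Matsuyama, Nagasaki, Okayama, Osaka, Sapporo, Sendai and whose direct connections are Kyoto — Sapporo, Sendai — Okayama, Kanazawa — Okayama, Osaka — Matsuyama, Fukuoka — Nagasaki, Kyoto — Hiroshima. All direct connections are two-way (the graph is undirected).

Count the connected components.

4

From Fukuoka: component {Fukuoka, Nagasaki}.
From Hiroshima: component {Hiroshima, Kyoto, Sapporo}.
From Kanazawa: component {Kanazawa, Okayama, Sendai}.
From Matsuyama: component {Matsuyama, Osaka}.
That's 4 components.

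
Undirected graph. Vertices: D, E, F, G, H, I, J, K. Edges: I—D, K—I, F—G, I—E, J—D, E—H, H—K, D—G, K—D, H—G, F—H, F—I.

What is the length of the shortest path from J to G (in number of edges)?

Distance 0: J.
Distance 1: D.
Distance 2: G, I, K — contains G.

2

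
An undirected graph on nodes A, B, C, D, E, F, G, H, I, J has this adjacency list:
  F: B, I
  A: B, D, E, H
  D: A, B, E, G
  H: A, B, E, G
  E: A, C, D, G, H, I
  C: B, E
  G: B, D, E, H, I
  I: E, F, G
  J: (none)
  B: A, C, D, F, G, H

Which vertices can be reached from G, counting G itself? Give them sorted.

Start at G.
Its neighbours: B, D, E, H, I.
Then their neighbours: A, C, F.
Nothing further is reachable.

A, B, C, D, E, F, G, H, I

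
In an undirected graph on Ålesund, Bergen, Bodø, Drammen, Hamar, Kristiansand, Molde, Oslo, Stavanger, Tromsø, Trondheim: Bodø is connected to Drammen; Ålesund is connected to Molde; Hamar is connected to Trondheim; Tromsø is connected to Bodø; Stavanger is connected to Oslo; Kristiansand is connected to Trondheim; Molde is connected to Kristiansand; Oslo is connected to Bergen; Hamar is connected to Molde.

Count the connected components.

From Ålesund: component {Ålesund, Hamar, Kristiansand, Molde, Trondheim}.
From Bergen: component {Bergen, Oslo, Stavanger}.
From Bodø: component {Bodø, Drammen, Tromsø}.
That's 3 components.

3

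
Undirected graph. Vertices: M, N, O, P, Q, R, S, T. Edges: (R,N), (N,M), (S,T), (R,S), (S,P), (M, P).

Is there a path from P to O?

No

Explore from P.
Distance 1: reach M, S.
Distance 2: reach N, R, T.
The search is exhausted without reaching O; it lies in a different component.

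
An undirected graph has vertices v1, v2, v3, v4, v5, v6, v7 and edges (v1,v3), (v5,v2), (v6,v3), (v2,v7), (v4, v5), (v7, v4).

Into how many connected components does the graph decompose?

From v1: component {v1, v3, v6}.
From v2: component {v2, v4, v5, v7}.
That's 2 components.

2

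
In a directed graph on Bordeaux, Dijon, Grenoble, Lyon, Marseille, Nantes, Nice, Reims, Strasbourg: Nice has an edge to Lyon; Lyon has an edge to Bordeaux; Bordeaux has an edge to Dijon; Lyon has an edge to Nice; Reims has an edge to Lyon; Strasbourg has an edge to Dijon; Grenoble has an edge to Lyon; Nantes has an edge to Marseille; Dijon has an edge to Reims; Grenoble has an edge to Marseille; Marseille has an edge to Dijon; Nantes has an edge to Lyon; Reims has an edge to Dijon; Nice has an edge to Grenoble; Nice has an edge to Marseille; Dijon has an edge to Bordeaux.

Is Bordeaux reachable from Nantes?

Explore from Nantes.
Distance 1: reach Lyon, Marseille.
Distance 2: reach Bordeaux, Dijon, Nice.
Found Bordeaux.

Yes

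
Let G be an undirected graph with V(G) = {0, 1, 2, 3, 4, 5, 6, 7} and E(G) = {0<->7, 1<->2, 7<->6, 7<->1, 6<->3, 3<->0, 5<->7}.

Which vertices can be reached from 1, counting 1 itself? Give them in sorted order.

Start at 1.
Its neighbours: 2, 7.
Then their neighbours: 0, 5, 6.
Then next layer: 3.
Nothing further is reachable.

0, 1, 2, 3, 5, 6, 7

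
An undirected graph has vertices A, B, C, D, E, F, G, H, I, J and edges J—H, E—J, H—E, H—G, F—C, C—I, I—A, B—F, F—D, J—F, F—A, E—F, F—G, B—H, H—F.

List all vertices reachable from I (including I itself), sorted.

Start at I.
Its neighbours: A, C.
Then their neighbours: F.
Then next layer: B, D, E, G, H, J.
Every vertex is now reached.

A, B, C, D, E, F, G, H, I, J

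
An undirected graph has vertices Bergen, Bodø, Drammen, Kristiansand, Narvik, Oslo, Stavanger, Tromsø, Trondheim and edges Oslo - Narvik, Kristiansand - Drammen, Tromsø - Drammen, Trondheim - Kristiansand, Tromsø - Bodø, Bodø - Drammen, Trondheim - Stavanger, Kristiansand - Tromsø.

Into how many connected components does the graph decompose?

3

From Bergen: component {Bergen}.
From Bodø: component {Bodø, Drammen, Kristiansand, Stavanger, Tromsø, Trondheim}.
From Narvik: component {Narvik, Oslo}.
That's 3 components.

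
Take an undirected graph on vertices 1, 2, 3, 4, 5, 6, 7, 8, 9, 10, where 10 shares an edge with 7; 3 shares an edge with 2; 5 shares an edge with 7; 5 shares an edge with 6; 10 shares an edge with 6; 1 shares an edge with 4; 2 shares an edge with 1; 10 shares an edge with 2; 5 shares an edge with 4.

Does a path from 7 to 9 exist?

Explore from 7.
Distance 1: reach 5, 10.
Distance 2: reach 2, 4, 6.
Distance 3: reach 1, 3.
The search is exhausted without reaching 9; it lies in a different component.

No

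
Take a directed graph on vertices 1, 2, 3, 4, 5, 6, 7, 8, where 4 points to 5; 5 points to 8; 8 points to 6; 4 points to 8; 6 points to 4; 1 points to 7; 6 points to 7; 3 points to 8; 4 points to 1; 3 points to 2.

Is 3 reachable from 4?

No

Explore from 4.
Distance 1: reach 1, 5, 8.
Distance 2: reach 6, 7.
The search from 4 is exhausted; no directed path reaches 3.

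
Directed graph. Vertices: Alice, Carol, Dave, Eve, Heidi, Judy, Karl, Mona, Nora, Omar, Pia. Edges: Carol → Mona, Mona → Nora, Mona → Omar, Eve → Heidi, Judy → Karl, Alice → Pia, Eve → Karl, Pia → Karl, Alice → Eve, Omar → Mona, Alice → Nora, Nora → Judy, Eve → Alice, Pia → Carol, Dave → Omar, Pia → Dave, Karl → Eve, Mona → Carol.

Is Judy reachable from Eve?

Explore from Eve.
Distance 1: reach Alice, Heidi, Karl.
Distance 2: reach Nora, Pia.
Distance 3: reach Carol, Dave, Judy.
Found Judy.

Yes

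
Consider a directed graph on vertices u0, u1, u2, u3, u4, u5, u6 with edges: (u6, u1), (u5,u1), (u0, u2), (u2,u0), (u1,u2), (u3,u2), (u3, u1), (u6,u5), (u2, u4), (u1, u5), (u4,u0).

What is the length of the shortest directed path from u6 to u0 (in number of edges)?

3

Distance 0: u6.
Distance 1: u1, u5.
Distance 2: u2.
Distance 3: u0, u4 — contains u0.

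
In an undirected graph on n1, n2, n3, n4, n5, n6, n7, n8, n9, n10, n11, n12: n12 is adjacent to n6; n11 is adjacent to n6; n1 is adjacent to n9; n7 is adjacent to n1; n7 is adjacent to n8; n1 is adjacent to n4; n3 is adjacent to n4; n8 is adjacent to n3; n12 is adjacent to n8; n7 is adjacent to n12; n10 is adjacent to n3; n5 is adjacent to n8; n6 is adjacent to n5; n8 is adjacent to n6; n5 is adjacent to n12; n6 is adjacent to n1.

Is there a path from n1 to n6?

Yes

Explore from n1.
Distance 1: reach n4, n6, n7, n9.
Found n6.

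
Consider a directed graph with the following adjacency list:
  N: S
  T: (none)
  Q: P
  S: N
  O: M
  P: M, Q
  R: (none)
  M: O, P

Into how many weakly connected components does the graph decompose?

4

From M: component {M, O, P, Q}.
From N: component {N, S}.
From R: component {R}.
From T: component {T}.
That's 4 components.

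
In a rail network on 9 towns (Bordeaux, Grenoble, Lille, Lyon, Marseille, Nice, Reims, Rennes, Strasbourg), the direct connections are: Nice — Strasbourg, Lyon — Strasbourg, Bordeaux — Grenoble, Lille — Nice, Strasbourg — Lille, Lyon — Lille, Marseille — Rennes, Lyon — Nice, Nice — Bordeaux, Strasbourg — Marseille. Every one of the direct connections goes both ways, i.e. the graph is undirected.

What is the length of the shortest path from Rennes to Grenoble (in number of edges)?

5

Distance 0: Rennes.
Distance 1: Marseille.
Distance 2: Strasbourg.
Distance 3: Lille, Lyon, Nice.
Distance 4: Bordeaux.
Distance 5: Grenoble — contains Grenoble.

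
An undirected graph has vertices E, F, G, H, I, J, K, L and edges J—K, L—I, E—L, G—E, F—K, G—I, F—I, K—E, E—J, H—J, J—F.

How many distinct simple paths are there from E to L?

6

E–G–I–L
E–J–F–I–L
E–J–K–F–I–L
E–K–F–I–L
E–K–J–F–I–L
E–L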